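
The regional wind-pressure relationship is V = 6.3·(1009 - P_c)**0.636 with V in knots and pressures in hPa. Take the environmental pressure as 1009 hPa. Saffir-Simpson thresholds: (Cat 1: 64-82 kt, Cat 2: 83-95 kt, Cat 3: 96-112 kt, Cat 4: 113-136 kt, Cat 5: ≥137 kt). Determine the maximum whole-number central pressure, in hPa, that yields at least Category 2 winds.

Category 2 begins at V = 83 kt.
Required ΔP = (83/6.3)^(1/0.636) = 13.175^1.572 ≈ 57.62 hPa.
P_c ≤ 1009 − 57.62 = 951.38, so the highest integer P_c is 951 hPa.

951 hPa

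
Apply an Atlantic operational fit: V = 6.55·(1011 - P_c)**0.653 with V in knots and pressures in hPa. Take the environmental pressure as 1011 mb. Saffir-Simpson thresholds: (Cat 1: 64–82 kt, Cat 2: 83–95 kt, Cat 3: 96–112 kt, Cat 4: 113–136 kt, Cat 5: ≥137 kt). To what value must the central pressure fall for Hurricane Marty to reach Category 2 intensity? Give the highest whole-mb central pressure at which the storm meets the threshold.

Category 2 begins at V = 83 kt.
Required ΔP = (83/6.55)^(1/0.653) = 12.672^1.531 ≈ 48.85 mb.
P_c ≤ 1011 − 48.85 = 962.15, so the highest integer P_c is 962 mb.

962 mb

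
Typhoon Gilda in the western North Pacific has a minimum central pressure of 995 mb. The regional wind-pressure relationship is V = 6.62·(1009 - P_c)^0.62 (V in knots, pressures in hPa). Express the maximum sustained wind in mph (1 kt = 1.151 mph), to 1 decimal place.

ΔP = 1009 − 995 = 14 mb.
V ≈ 6.62 × 14^0.62 = 6.62 × 5.136 ≈ 33.998 kt.
33.998 × 1.151 ≈ 39.13 mph → 39.1 mph.

39.1 mph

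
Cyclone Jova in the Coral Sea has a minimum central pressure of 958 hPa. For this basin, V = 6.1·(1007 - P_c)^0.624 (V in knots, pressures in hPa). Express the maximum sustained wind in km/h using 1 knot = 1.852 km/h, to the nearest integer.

ΔP = 1007 − 958 = 49 hPa.
V ≈ 6.1 × 49^0.624 = 6.1 × 11.342 ≈ 69.185 kt.
69.185 × 1.852 ≈ 128.13 km/h → 128 km/h.

128 km/h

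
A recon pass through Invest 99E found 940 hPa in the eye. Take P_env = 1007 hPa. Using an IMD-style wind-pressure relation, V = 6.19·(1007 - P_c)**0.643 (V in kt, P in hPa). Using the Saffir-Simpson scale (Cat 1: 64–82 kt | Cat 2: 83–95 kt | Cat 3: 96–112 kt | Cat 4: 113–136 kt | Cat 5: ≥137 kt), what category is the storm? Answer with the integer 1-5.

ΔP = 1007 − 940 = 67 hPa.
V ≈ 6.19 × 67^0.643 = 6.19 × 14.93 ≈ 92 kt.
92 kt falls in the Category 2 band.

2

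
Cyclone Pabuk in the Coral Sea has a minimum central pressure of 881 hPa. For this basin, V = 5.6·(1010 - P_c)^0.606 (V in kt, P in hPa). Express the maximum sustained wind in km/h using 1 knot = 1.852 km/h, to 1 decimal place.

197.2 km/h

ΔP = 1010 − 881 = 129 hPa.
V ≈ 5.6 × 129^0.606 = 5.6 × 19.012 ≈ 106.465 kt.
106.465 × 1.852 ≈ 197.17 km/h → 197.2 km/h.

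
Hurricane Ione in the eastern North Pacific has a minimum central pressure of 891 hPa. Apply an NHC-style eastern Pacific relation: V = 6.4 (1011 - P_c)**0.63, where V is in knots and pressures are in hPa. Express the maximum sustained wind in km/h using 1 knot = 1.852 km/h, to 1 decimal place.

ΔP = 1011 − 891 = 120 hPa.
V ≈ 6.4 × 120^0.63 = 6.4 × 20.412 ≈ 130.636 kt.
130.636 × 1.852 ≈ 241.94 km/h → 241.9 km/h.

241.9 km/h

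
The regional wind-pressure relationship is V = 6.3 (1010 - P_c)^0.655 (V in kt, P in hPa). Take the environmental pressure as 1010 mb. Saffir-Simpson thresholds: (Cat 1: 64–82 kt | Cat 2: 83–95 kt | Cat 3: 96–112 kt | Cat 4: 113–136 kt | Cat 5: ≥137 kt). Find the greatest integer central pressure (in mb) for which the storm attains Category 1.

975 mb

Category 1 begins at V = 64 kt.
Required ΔP = (64/6.3)^(1/0.655) = 10.159^1.527 ≈ 34.45 mb.
P_c ≤ 1010 − 34.45 = 975.55, so the highest integer P_c is 975 mb.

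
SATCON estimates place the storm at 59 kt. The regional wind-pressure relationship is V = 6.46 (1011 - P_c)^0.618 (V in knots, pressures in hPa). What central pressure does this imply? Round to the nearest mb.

ΔP = (V / 6.46)^(1/0.618) = (59/6.46)^1.618.
59/6.46 = 9.133; 9.133^1.618 ≈ 35.84 mb.
P_c = 1011 − 35.84 = 975.16 ≈ 975 mb.

975 mb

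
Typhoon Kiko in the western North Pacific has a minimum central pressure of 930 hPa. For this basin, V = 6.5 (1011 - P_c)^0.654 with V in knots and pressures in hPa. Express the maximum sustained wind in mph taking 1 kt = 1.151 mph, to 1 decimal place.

132.5 mph

ΔP = 1011 − 930 = 81 hPa.
V ≈ 6.5 × 81^0.654 = 6.5 × 17.707 ≈ 115.097 kt.
115.097 × 1.151 ≈ 132.48 mph → 132.5 mph.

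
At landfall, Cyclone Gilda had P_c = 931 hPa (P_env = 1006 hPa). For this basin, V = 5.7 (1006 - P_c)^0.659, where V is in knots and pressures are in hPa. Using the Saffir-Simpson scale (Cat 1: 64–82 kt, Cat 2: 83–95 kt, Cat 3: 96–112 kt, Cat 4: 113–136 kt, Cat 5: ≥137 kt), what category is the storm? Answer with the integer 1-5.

ΔP = 1006 − 931 = 75 hPa.
V ≈ 5.7 × 75^0.659 = 5.7 × 17.21 ≈ 98 kt.
98 kt falls in the Category 3 band.

3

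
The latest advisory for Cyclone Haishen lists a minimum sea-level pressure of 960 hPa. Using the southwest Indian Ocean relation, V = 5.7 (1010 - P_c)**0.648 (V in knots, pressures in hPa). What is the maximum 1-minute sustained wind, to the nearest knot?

ΔP = 1010 − 960 = 50 hPa.
50^0.648 ≈ 12.616.
V ≈ 5.7 × 12.616 ≈ 71.9 kt.

72 kt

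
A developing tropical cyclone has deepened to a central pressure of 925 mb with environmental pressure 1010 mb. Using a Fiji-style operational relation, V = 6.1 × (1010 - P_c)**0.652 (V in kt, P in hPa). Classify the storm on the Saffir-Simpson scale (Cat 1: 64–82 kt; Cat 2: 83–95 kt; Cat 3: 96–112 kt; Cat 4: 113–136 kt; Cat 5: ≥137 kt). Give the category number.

ΔP = 1010 − 925 = 85 mb.
V ≈ 6.1 × 85^0.652 = 6.1 × 18.11 ≈ 110 kt.
110 kt falls in the Category 3 band.

3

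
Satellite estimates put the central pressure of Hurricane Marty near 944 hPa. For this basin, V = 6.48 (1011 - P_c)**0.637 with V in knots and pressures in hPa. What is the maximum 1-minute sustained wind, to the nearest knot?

ΔP = 1011 − 944 = 67 hPa.
67^0.637 ≈ 14.562.
V ≈ 6.48 × 14.562 ≈ 94.4 kt.

94 kt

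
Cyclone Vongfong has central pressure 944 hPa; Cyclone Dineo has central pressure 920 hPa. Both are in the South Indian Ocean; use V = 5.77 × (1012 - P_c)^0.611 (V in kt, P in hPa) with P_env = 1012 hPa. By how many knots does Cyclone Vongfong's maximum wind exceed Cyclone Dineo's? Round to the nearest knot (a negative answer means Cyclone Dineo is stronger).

-15 kt

Cyclone Vongfong: ΔP = 68; V ≈ 5.77 × 68^0.611 ≈ 76.00 kt.
Cyclone Dineo: ΔP = 92; V ≈ 5.77 × 92^0.611 ≈ 91.42 kt.
Difference ≈ 76.00 − 91.42 = -15.42 → -15 kt.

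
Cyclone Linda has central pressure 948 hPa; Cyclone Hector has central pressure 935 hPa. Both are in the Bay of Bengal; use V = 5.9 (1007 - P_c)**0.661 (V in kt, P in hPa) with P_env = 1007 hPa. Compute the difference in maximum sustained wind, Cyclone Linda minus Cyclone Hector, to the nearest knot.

Cyclone Linda: ΔP = 59; V ≈ 5.9 × 59^0.661 ≈ 87.37 kt.
Cyclone Hector: ΔP = 72; V ≈ 5.9 × 72^0.661 ≈ 99.67 kt.
Difference ≈ 87.37 − 99.67 = -12.30 → -12 kt.

-12 kt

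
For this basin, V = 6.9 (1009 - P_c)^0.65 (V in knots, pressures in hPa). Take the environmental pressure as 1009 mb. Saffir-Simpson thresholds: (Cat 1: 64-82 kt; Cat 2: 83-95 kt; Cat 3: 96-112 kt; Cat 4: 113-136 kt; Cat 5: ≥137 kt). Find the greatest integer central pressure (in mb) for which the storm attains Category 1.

Category 1 begins at V = 64 kt.
Required ΔP = (64/6.9)^(1/0.65) = 9.275^1.538 ≈ 30.78 mb.
P_c ≤ 1009 − 30.78 = 978.22, so the highest integer P_c is 978 mb.

978 mb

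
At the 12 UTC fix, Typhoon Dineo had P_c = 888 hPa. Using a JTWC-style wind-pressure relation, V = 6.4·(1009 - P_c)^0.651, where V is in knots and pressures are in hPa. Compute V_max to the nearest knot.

ΔP = 1009 − 888 = 121 hPa.
121^0.651 ≈ 22.693.
V ≈ 6.4 × 22.693 ≈ 145.2 kt.

145 kt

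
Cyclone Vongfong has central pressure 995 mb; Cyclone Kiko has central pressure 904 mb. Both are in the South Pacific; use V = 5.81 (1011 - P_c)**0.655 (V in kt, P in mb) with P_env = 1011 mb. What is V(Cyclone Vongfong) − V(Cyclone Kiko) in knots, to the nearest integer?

Cyclone Vongfong: ΔP = 16; V ≈ 5.81 × 16^0.655 ≈ 35.72 kt.
Cyclone Kiko: ΔP = 107; V ≈ 5.81 × 107^0.655 ≈ 124.00 kt.
Difference ≈ 35.72 − 124.00 = -88.28 → -88 kt.

-88 kt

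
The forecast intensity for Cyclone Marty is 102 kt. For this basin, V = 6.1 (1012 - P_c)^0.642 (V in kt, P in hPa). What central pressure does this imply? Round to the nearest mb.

932 mb

ΔP = (V / 6.1)^(1/0.642) = (102/6.1)^1.558.
102/6.1 = 16.721; 16.721^1.558 ≈ 80.43 mb.
P_c = 1012 − 80.43 = 931.57 ≈ 932 mb.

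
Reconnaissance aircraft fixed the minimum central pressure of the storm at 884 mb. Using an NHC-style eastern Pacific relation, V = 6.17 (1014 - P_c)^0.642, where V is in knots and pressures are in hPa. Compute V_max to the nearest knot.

140 kt

ΔP = 1014 − 884 = 130 mb.
130^0.642 ≈ 22.759.
V ≈ 6.17 × 22.759 ≈ 140.4 kt.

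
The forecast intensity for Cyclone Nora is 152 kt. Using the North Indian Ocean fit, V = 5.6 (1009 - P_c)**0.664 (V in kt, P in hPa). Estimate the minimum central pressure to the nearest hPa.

ΔP = (V / 5.6)^(1/0.664) = (152/5.6)^1.506.
152/5.6 = 27.143; 27.143^1.506 ≈ 144.25 hPa.
P_c = 1009 − 144.25 = 864.75 ≈ 865 hPa.

865 hPa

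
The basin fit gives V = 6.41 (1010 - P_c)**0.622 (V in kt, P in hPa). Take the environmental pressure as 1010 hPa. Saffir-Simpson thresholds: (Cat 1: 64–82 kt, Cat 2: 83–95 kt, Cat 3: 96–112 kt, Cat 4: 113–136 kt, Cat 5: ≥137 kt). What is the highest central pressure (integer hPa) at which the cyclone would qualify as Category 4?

909 hPa

Category 4 begins at V = 113 kt.
Required ΔP = (113/6.41)^(1/0.622) = 17.629^1.608 ≈ 100.83 hPa.
P_c ≤ 1010 − 100.83 = 909.17, so the highest integer P_c is 909 hPa.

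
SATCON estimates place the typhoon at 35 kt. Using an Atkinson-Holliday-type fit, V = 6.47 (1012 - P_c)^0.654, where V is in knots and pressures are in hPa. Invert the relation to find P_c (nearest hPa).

999 hPa

ΔP = (V / 6.47)^(1/0.654) = (35/6.47)^1.529.
35/6.47 = 5.410; 5.410^1.529 ≈ 13.21 hPa.
P_c = 1012 − 13.21 = 998.79 ≈ 999 hPa.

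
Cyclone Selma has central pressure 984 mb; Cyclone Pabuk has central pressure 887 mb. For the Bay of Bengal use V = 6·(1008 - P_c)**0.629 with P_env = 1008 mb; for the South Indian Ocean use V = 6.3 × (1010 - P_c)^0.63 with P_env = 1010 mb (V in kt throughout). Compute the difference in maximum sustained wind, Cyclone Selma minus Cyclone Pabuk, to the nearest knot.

Cyclone Selma: ΔP = 24; V ≈ 6 × 24^0.629 ≈ 44.29 kt.
Cyclone Pabuk: ΔP = 123; V ≈ 6.3 × 123^0.63 ≈ 130.61 kt.
Difference ≈ 44.29 − 130.61 = -86.32 → -86 kt.

-86 kt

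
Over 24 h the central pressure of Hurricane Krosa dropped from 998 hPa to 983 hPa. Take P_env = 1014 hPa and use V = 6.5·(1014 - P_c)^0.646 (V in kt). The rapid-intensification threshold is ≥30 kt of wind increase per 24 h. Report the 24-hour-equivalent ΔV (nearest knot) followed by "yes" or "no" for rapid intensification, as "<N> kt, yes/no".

V₁: ΔP = 16, V ≈ 6.5 × 16^0.646 ≈ 38.97 kt.
V₂: ΔP = 31, V ≈ 6.5 × 31^0.646 ≈ 59.75 kt.
ΔV over 24 h = 20.78 kt → 24 h equivalent = 20.78 × 24/24 ≈ 20.78 kt.
21 kt < 30 kt ⇒ not rapid intensification.

21 kt, no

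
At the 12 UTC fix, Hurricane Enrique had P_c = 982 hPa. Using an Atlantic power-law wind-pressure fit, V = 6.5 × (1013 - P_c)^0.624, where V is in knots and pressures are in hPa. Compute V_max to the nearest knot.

ΔP = 1013 − 982 = 31 hPa.
31^0.624 ≈ 8.523.
V ≈ 6.5 × 8.523 ≈ 55.4 kt.

55 kt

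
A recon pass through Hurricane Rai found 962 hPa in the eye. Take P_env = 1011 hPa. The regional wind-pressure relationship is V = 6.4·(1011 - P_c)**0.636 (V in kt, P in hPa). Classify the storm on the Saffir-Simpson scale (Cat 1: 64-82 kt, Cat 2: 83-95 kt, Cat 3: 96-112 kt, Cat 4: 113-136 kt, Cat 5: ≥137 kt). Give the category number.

1

ΔP = 1011 − 962 = 49 hPa.
V ≈ 6.4 × 49^0.636 = 6.4 × 11.88 ≈ 76 kt.
76 kt falls in the Category 1 band.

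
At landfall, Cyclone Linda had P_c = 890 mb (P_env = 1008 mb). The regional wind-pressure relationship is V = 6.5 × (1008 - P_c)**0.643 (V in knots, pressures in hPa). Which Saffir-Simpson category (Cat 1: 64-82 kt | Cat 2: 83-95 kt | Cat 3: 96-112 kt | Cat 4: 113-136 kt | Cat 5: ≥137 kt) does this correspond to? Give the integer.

ΔP = 1008 − 890 = 118 mb.
V ≈ 6.5 × 118^0.643 = 6.5 × 21.49 ≈ 140 kt.
140 kt falls in the Category 5 band.

5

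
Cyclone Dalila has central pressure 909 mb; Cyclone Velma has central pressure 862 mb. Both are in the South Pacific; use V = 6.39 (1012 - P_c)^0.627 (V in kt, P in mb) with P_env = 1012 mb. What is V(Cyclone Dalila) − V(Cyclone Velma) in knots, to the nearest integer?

-31 kt

Cyclone Dalila: ΔP = 103; V ≈ 6.39 × 103^0.627 ≈ 116.83 kt.
Cyclone Velma: ΔP = 150; V ≈ 6.39 × 150^0.627 ≈ 147.88 kt.
Difference ≈ 116.83 − 147.88 = -31.05 → -31 kt.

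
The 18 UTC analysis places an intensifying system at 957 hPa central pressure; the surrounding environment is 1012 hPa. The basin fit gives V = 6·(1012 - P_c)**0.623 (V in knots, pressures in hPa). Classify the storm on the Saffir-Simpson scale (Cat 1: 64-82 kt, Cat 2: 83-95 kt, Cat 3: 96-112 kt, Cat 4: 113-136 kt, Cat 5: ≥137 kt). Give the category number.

1

ΔP = 1012 − 957 = 55 hPa.
V ≈ 6 × 55^0.623 = 6 × 12.14 ≈ 73 kt.
73 kt falls in the Category 1 band.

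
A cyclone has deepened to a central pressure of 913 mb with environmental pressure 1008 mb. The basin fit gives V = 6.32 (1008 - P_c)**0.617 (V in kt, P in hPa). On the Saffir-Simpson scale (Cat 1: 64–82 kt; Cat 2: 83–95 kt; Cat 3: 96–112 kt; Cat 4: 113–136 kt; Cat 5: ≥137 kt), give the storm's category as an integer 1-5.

3

ΔP = 1008 − 913 = 95 mb.
V ≈ 6.32 × 95^0.617 = 6.32 × 16.61 ≈ 105 kt.
105 kt falls in the Category 3 band.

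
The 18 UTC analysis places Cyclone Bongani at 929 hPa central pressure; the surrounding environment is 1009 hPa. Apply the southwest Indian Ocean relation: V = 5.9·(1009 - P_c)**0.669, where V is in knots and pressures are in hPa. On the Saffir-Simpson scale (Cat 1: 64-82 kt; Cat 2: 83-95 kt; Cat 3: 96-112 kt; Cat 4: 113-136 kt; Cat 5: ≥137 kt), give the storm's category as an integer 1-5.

ΔP = 1009 − 929 = 80 hPa.
V ≈ 5.9 × 80^0.669 = 5.9 × 18.76 ≈ 111 kt.
111 kt falls in the Category 3 band.

3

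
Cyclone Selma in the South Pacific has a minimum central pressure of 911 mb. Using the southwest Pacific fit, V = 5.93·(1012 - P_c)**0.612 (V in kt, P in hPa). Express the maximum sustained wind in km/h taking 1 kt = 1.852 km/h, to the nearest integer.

185 km/h

ΔP = 1012 − 911 = 101 mb.
V ≈ 5.93 × 101^0.612 = 5.93 × 16.852 ≈ 99.931 kt.
99.931 × 1.852 ≈ 185.07 km/h → 185 km/h.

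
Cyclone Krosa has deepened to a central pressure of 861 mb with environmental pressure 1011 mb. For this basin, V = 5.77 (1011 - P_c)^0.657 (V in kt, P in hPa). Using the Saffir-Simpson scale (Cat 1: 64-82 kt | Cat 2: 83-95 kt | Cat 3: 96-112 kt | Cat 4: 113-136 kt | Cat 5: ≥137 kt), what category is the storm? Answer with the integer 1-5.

ΔP = 1011 − 861 = 150 mb.
V ≈ 5.77 × 150^0.657 = 5.77 × 26.90 ≈ 155 kt.
155 kt falls in the Category 5 band.

5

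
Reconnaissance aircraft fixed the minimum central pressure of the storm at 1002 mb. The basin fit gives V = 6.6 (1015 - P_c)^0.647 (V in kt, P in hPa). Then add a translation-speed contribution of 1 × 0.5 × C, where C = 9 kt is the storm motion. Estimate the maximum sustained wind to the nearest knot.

39 kt

ΔP = 1015 − 1002 = 13 mb.
13^0.647 ≈ 5.257.
V ≈ 6.6 × 5.257 ≈ 34.7 kt.
Translation term: 1 × 0.5 × 9 = 4.5 kt.
Corrected V ≈ 39.2 kt → 39 kt.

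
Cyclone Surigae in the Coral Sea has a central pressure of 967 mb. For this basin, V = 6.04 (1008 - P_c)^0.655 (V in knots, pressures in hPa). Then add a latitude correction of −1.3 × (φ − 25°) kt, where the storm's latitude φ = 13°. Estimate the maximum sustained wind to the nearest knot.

ΔP = 1008 − 967 = 41 mb.
41^0.655 ≈ 11.386.
V ≈ 6.04 × 11.386 ≈ 68.8 kt.
Latitude correction: −1.3 × (13 − 25) = 15.6 kt.
Corrected V ≈ 84.4 kt → 84 kt.

84 kt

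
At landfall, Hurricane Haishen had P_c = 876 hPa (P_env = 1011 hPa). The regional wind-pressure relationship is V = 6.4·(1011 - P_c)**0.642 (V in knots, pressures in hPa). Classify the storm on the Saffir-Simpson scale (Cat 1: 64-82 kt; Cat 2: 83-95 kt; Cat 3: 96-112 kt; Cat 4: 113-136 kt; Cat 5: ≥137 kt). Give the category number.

5

ΔP = 1011 − 876 = 135 hPa.
V ≈ 6.4 × 135^0.642 = 6.4 × 23.32 ≈ 149 kt.
149 kt falls in the Category 5 band.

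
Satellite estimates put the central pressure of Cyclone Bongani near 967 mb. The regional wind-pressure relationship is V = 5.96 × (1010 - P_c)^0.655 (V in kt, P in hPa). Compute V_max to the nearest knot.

ΔP = 1010 − 967 = 43 mb.
43^0.655 ≈ 11.747.
V ≈ 5.96 × 11.747 ≈ 70.0 kt.

70 kt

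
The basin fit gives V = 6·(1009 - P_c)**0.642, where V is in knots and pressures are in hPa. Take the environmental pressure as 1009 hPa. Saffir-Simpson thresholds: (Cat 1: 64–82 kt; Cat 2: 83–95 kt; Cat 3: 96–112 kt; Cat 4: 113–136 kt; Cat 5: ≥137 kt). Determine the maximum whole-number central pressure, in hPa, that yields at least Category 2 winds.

949 hPa

Category 2 begins at V = 83 kt.
Required ΔP = (83/6)^(1/0.642) = 13.833^1.558 ≈ 59.86 hPa.
P_c ≤ 1009 − 59.86 = 949.14, so the highest integer P_c is 949 hPa.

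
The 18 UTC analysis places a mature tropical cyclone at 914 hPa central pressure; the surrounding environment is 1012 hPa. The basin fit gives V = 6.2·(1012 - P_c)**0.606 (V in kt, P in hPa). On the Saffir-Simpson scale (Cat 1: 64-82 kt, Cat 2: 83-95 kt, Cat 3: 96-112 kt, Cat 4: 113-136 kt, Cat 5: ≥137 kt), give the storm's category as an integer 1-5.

ΔP = 1012 − 914 = 98 hPa.
V ≈ 6.2 × 98^0.606 = 6.2 × 16.09 ≈ 100 kt.
100 kt falls in the Category 3 band.

3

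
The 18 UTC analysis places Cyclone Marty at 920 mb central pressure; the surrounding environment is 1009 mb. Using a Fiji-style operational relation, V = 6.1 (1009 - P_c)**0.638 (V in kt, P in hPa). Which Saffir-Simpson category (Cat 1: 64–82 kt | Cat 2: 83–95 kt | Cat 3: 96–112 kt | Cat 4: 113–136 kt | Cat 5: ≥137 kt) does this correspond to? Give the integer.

3

ΔP = 1009 − 920 = 89 mb.
V ≈ 6.1 × 89^0.638 = 6.1 × 17.53 ≈ 107 kt.
107 kt falls in the Category 3 band.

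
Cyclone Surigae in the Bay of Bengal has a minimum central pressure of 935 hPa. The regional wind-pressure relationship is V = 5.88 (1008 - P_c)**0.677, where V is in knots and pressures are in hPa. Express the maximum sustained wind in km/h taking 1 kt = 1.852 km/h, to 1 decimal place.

198.8 km/h

ΔP = 1008 − 935 = 73 hPa.
V ≈ 5.88 × 73^0.677 = 5.88 × 18.259 ≈ 107.361 kt.
107.361 × 1.852 ≈ 198.83 km/h → 198.8 km/h.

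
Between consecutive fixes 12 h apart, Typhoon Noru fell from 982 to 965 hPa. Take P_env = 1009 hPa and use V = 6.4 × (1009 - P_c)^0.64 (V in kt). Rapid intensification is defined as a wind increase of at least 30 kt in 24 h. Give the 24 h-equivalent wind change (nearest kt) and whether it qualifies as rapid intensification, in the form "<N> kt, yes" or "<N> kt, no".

V₁: ΔP = 27, V ≈ 6.4 × 27^0.64 ≈ 52.75 kt.
V₂: ΔP = 44, V ≈ 6.4 × 44^0.64 ≈ 72.11 kt.
ΔV over 12 h = 19.36 kt → 24 h equivalent = 19.36 × 24/12 ≈ 38.72 kt.
39 kt ≥ 30 kt ⇒ rapid intensification.

39 kt, yes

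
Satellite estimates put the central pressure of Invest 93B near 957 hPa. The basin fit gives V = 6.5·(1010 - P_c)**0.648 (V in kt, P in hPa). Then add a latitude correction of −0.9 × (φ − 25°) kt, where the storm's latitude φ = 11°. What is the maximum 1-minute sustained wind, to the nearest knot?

98 kt

ΔP = 1010 − 957 = 53 hPa.
53^0.648 ≈ 13.102.
V ≈ 6.5 × 13.102 ≈ 85.2 kt.
Latitude correction: −0.9 × (11 − 25) = 12.6 kt.
Corrected V ≈ 97.8 kt → 98 kt.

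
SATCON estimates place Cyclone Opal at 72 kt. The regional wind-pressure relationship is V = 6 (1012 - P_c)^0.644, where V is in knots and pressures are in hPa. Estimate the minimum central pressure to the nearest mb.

ΔP = (V / 6)^(1/0.644) = (72/6)^1.553.
72/6 = 12.000; 12.000^1.553 ≈ 47.40 mb.
P_c = 1012 − 47.40 = 964.60 ≈ 965 mb.

965 mb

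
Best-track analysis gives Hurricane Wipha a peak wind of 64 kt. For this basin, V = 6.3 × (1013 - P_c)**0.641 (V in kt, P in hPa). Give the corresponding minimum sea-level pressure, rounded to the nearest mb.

ΔP = (V / 6.3)^(1/0.641) = (64/6.3)^1.560.
64/6.3 = 10.159; 10.159^1.560 ≈ 37.22 mb.
P_c = 1013 − 37.22 = 975.78 ≈ 976 mb.

976 mb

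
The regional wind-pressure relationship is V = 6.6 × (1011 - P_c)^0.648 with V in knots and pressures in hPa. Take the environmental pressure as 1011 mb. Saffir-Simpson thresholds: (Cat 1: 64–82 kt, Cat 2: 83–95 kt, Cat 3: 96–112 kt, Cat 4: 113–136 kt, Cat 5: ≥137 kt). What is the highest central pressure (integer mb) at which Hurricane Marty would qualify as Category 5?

903 mb

Category 5 begins at V = 137 kt.
Required ΔP = (137/6.6)^(1/0.648) = 20.758^1.543 ≈ 107.82 mb.
P_c ≤ 1011 − 107.82 = 903.18, so the highest integer P_c is 903 mb.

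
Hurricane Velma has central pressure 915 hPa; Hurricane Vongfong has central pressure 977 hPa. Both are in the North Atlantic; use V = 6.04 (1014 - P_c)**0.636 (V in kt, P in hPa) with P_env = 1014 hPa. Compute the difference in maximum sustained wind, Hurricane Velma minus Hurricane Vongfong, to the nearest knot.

52 kt

Hurricane Velma: ΔP = 99; V ≈ 6.04 × 99^0.636 ≈ 112.27 kt.
Hurricane Vongfong: ΔP = 37; V ≈ 6.04 × 37^0.636 ≈ 60.04 kt.
Difference ≈ 112.27 − 60.04 = 52.23 → 52 kt.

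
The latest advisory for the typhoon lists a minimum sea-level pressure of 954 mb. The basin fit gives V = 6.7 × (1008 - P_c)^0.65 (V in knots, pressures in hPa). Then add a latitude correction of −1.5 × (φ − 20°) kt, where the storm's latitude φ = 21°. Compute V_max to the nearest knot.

ΔP = 1008 − 954 = 54 mb.
54^0.65 ≈ 13.368.
V ≈ 6.7 × 13.368 ≈ 89.6 kt.
Latitude correction: −1.5 × (21 − 20) = -1.5 kt.
Corrected V ≈ 88.1 kt → 88 kt.

88 kt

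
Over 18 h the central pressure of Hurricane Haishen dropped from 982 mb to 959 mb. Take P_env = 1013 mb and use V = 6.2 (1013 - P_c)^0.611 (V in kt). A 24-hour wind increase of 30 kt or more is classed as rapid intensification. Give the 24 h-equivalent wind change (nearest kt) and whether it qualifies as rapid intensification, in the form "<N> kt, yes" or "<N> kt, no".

V₁: ΔP = 31, V ≈ 6.2 × 31^0.611 ≈ 50.54 kt.
V₂: ΔP = 54, V ≈ 6.2 × 54^0.611 ≈ 70.94 kt.
ΔV over 18 h = 20.40 kt → 24 h equivalent = 20.40 × 24/18 ≈ 27.20 kt.
27 kt < 30 kt ⇒ not rapid intensification.

27 kt, no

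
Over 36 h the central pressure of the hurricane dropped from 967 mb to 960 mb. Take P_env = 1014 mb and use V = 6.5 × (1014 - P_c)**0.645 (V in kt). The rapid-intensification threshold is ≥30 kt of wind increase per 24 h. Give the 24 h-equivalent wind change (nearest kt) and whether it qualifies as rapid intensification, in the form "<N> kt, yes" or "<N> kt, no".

V₁: ΔP = 47, V ≈ 6.5 × 47^0.645 ≈ 77.88 kt.
V₂: ΔP = 54, V ≈ 6.5 × 54^0.645 ≈ 85.17 kt.
ΔV over 36 h = 7.29 kt → 24 h equivalent = 7.29 × 24/36 ≈ 4.86 kt.
5 kt < 30 kt ⇒ not rapid intensification.

5 kt, no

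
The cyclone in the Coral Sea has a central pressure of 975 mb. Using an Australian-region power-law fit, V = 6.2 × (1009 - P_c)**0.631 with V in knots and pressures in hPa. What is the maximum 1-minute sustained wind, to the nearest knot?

57 kt

ΔP = 1009 − 975 = 34 mb.
34^0.631 ≈ 9.255.
V ≈ 6.2 × 9.255 ≈ 57.4 kt.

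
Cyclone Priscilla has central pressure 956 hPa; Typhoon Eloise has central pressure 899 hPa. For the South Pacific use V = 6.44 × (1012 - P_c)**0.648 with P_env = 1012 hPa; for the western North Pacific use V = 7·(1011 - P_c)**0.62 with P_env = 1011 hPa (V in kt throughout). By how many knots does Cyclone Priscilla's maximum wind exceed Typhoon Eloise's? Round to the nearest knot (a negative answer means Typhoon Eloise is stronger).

-43 kt

Cyclone Priscilla: ΔP = 56; V ≈ 6.44 × 56^0.648 ≈ 87.44 kt.
Typhoon Eloise: ΔP = 112; V ≈ 7 × 112^0.62 ≈ 130.50 kt.
Difference ≈ 87.44 − 130.50 = -43.06 → -43 kt.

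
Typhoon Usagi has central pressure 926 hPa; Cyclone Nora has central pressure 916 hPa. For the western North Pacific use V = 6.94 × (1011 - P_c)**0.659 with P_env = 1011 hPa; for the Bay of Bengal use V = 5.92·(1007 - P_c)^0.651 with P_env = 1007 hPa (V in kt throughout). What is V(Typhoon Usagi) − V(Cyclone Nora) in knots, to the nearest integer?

Typhoon Usagi: ΔP = 85; V ≈ 6.94 × 85^0.659 ≈ 129.67 kt.
Cyclone Nora: ΔP = 91; V ≈ 5.92 × 91^0.651 ≈ 111.60 kt.
Difference ≈ 129.67 − 111.60 = 18.07 → 18 kt.

18 kt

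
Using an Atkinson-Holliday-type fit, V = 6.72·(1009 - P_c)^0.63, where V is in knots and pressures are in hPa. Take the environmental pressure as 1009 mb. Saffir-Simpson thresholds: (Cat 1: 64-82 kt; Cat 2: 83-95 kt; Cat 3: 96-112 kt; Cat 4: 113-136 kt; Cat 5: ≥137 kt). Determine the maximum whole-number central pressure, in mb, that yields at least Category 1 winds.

973 mb

Category 1 begins at V = 64 kt.
Required ΔP = (64/6.72)^(1/0.63) = 9.524^1.587 ≈ 35.78 mb.
P_c ≤ 1009 − 35.78 = 973.22, so the highest integer P_c is 973 mb.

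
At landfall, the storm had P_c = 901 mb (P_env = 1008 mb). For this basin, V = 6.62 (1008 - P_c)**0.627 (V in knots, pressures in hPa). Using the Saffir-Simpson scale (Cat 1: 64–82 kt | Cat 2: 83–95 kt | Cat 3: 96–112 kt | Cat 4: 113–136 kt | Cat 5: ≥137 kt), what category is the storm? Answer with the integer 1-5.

ΔP = 1008 − 901 = 107 mb.
V ≈ 6.62 × 107^0.627 = 6.62 × 18.73 ≈ 124 kt.
124 kt falls in the Category 4 band.

4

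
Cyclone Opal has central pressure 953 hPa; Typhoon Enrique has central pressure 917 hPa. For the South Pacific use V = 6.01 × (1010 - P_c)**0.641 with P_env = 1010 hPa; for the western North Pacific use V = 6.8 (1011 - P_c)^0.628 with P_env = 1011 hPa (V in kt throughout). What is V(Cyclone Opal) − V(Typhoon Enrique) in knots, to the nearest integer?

-38 kt

Cyclone Opal: ΔP = 57; V ≈ 6.01 × 57^0.641 ≈ 80.24 kt.
Typhoon Enrique: ΔP = 94; V ≈ 6.8 × 94^0.628 ≈ 117.93 kt.
Difference ≈ 80.24 − 117.93 = -37.69 → -38 kt.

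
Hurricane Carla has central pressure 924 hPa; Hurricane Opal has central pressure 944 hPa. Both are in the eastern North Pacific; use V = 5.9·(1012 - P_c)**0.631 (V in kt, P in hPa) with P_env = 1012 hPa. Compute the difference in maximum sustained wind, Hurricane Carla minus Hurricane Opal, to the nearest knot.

15 kt

Hurricane Carla: ΔP = 88; V ≈ 5.9 × 88^0.631 ≈ 99.50 kt.
Hurricane Opal: ΔP = 68; V ≈ 5.9 × 68^0.631 ≈ 84.56 kt.
Difference ≈ 99.50 − 84.56 = 14.94 → 15 kt.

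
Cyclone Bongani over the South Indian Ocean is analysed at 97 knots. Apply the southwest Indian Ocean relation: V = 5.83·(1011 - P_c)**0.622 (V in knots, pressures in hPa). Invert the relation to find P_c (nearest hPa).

ΔP = (V / 5.83)^(1/0.622) = (97/5.83)^1.608.
97/5.83 = 16.638; 16.638^1.608 ≈ 91.87 hPa.
P_c = 1011 − 91.87 = 919.13 ≈ 919 hPa.

919 hPa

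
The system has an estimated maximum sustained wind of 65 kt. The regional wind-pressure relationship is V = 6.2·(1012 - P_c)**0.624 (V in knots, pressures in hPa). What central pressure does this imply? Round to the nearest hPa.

ΔP = (V / 6.2)^(1/0.624) = (65/6.2)^1.603.
65/6.2 = 10.484; 10.484^1.603 ≈ 43.20 hPa.
P_c = 1012 − 43.20 = 968.80 ≈ 969 hPa.

969 hPa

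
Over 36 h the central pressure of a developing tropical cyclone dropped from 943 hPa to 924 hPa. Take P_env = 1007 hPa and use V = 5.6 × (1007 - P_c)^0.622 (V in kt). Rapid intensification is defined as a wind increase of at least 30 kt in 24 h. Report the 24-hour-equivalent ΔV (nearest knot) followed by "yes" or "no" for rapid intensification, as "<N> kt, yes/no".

9 kt, no

V₁: ΔP = 64, V ≈ 5.6 × 64^0.622 ≈ 74.41 kt.
V₂: ΔP = 83, V ≈ 5.6 × 83^0.622 ≈ 87.47 kt.
ΔV over 36 h = 13.06 kt → 24 h equivalent = 13.06 × 24/36 ≈ 8.71 kt.
9 kt < 30 kt ⇒ not rapid intensification.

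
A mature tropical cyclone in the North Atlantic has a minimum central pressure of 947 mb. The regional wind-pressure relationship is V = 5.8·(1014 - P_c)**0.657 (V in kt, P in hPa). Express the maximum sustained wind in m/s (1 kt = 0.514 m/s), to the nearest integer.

47 m/s

ΔP = 1014 − 947 = 67 mb.
V ≈ 5.8 × 67^0.657 = 5.8 × 15.839 ≈ 91.867 kt.
91.867 × 0.514 ≈ 47.22 m/s → 47 m/s.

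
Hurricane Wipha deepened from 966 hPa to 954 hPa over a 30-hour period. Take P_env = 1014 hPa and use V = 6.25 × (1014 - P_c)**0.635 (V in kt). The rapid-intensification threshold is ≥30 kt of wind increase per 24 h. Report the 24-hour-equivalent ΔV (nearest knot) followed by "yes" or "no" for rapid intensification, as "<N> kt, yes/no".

V₁: ΔP = 48, V ≈ 6.25 × 48^0.635 ≈ 73.02 kt.
V₂: ΔP = 60, V ≈ 6.25 × 60^0.635 ≈ 84.14 kt.
ΔV over 30 h = 11.12 kt → 24 h equivalent = 11.12 × 24/30 ≈ 8.90 kt.
9 kt < 30 kt ⇒ not rapid intensification.

9 kt, no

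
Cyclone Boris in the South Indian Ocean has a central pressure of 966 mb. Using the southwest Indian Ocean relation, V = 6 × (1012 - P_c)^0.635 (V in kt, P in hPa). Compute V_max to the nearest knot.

68 kt

ΔP = 1012 − 966 = 46 mb.
46^0.635 ≈ 11.372.
V ≈ 6 × 11.372 ≈ 68.2 kt.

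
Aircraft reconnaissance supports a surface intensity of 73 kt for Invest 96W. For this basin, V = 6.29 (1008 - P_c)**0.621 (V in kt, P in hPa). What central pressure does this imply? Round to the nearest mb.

ΔP = (V / 6.29)^(1/0.621) = (73/6.29)^1.610.
73/6.29 = 11.606; 11.606^1.610 ≈ 51.81 mb.
P_c = 1008 − 51.81 = 956.19 ≈ 956 mb.

956 mb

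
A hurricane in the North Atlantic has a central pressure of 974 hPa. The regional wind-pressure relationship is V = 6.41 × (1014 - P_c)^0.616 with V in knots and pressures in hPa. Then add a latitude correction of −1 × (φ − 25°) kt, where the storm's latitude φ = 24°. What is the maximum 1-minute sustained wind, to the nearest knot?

ΔP = 1014 − 974 = 40 hPa.
40^0.616 ≈ 9.702.
V ≈ 6.41 × 9.702 ≈ 62.2 kt.
Latitude correction: −1 × (24 − 25) = 1 kt.
Corrected V ≈ 63.2 kt → 63 kt.

63 kt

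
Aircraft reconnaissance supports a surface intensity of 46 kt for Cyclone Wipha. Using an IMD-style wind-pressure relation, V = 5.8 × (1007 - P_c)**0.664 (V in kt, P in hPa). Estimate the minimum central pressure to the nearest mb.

ΔP = (V / 5.8)^(1/0.664) = (46/5.8)^1.506.
46/5.8 = 7.931; 7.931^1.506 ≈ 22.62 mb.
P_c = 1007 − 22.62 = 984.38 ≈ 984 mb.

984 mb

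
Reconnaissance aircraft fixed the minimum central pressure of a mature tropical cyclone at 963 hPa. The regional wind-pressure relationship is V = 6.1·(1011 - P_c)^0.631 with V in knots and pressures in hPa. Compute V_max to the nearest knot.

70 kt

ΔP = 1011 − 963 = 48 hPa.
48^0.631 ≈ 11.504.
V ≈ 6.1 × 11.504 ≈ 70.2 kt.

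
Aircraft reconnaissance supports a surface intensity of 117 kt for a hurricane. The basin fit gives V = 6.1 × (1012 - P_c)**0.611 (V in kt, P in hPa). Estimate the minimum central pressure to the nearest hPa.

886 hPa

ΔP = (V / 6.1)^(1/0.611) = (117/6.1)^1.637.
117/6.1 = 19.180; 19.180^1.637 ≈ 125.78 hPa.
P_c = 1012 − 125.78 = 886.22 ≈ 886 hPa.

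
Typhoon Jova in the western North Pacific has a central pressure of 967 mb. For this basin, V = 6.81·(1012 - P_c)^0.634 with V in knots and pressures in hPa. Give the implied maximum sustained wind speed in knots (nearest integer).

76 kt

ΔP = 1012 − 967 = 45 mb.
45^0.634 ≈ 11.172.
V ≈ 6.81 × 11.172 ≈ 76.1 kt.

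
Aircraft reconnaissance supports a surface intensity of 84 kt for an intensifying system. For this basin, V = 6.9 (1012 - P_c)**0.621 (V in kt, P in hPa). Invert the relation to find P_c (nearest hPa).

956 hPa

ΔP = (V / 6.9)^(1/0.621) = (84/6.9)^1.610.
84/6.9 = 12.174; 12.174^1.610 ≈ 55.96 hPa.
P_c = 1012 − 55.96 = 956.04 ≈ 956 hPa.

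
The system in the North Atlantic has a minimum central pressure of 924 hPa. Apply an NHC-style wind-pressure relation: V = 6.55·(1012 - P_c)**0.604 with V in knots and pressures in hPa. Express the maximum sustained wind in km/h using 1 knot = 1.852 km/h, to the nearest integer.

181 km/h

ΔP = 1012 − 924 = 88 hPa.
V ≈ 6.55 × 88^0.604 = 6.55 × 14.944 ≈ 97.883 kt.
97.883 × 1.852 ≈ 181.28 km/h → 181 km/h.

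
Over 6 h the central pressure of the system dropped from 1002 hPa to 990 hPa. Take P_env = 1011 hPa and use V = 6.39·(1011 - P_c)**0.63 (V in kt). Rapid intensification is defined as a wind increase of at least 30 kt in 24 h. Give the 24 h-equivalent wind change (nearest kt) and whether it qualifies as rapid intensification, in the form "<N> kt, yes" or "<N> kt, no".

72 kt, yes

V₁: ΔP = 9, V ≈ 6.39 × 9^0.63 ≈ 25.51 kt.
V₂: ΔP = 21, V ≈ 6.39 × 21^0.63 ≈ 43.50 kt.
ΔV over 6 h = 17.99 kt → 24 h equivalent = 17.99 × 24/6 ≈ 71.96 kt.
72 kt ≥ 30 kt ⇒ rapid intensification.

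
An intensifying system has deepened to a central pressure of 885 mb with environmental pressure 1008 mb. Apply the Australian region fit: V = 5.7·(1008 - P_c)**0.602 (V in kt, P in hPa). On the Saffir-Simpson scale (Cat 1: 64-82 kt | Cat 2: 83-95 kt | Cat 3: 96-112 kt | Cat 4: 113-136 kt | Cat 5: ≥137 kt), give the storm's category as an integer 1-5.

3

ΔP = 1008 − 885 = 123 mb.
V ≈ 5.7 × 123^0.602 = 5.7 × 18.12 ≈ 103 kt.
103 kt falls in the Category 3 band.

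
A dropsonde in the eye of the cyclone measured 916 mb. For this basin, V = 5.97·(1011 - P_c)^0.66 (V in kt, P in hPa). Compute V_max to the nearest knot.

ΔP = 1011 − 916 = 95 mb.
95^0.66 ≈ 20.197.
V ≈ 5.97 × 20.197 ≈ 120.6 kt.

121 kt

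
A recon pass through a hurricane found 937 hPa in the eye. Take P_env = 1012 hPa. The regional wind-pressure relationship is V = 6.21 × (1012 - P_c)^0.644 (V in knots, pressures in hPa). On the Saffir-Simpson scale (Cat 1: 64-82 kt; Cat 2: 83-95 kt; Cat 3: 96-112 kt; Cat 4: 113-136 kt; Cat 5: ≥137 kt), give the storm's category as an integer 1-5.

3

ΔP = 1012 − 937 = 75 hPa.
V ≈ 6.21 × 75^0.644 = 6.21 × 16.13 ≈ 100 kt.
100 kt falls in the Category 3 band.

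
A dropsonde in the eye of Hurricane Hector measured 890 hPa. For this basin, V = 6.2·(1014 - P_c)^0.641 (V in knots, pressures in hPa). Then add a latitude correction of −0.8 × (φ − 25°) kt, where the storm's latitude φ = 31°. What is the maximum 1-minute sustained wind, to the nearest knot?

131 kt

ΔP = 1014 − 890 = 124 hPa.
124^0.641 ≈ 21.973.
V ≈ 6.2 × 21.973 ≈ 136.2 kt.
Latitude correction: −0.8 × (31 − 25) = -4.8 kt.
Corrected V ≈ 131.4 kt → 131 kt.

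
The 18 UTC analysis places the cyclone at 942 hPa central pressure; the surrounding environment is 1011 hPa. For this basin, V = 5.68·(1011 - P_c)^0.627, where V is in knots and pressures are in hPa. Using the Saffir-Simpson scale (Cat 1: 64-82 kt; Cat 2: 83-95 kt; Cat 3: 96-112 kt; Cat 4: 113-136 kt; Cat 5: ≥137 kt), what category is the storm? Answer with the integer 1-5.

1

ΔP = 1011 − 942 = 69 hPa.
V ≈ 5.68 × 69^0.627 = 5.68 × 14.22 ≈ 81 kt.
81 kt falls in the Category 1 band.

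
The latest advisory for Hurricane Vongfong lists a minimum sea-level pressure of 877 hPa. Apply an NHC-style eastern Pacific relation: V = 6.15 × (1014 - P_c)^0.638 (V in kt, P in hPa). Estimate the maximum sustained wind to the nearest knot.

ΔP = 1014 − 877 = 137 hPa.
137^0.638 ≈ 23.080.
V ≈ 6.15 × 23.080 ≈ 141.9 kt.

142 kt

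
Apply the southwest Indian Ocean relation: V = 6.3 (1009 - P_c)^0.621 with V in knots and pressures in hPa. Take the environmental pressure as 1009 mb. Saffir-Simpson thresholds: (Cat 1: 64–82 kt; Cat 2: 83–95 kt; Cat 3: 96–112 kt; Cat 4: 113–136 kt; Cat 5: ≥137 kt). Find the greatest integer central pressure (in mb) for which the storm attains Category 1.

Category 1 begins at V = 64 kt.
Required ΔP = (64/6.3)^(1/0.621) = 10.159^1.610 ≈ 41.81 mb.
P_c ≤ 1009 − 41.81 = 967.19, so the highest integer P_c is 967 mb.

967 mb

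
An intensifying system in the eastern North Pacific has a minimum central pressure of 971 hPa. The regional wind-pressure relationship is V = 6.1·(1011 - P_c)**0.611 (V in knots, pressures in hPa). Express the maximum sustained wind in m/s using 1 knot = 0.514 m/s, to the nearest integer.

ΔP = 1011 − 971 = 40 hPa.
V ≈ 6.1 × 40^0.611 = 6.1 × 9.525 ≈ 58.102 kt.
58.102 × 0.514 ≈ 29.86 m/s → 30 m/s.

30 m/s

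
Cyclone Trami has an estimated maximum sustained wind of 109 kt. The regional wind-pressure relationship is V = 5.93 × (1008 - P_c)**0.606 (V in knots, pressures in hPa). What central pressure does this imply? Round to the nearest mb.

ΔP = (V / 5.93)^(1/0.606) = (109/5.93)^1.650.
109/5.93 = 18.381; 18.381^1.650 ≈ 122.02 mb.
P_c = 1008 − 122.02 = 885.98 ≈ 886 mb.

886 mb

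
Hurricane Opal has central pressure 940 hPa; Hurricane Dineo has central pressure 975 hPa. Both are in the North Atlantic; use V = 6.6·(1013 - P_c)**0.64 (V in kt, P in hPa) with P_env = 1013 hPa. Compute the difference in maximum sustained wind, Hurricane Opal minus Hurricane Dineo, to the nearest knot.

Hurricane Opal: ΔP = 73; V ≈ 6.6 × 73^0.64 ≈ 102.82 kt.
Hurricane Dineo: ΔP = 38; V ≈ 6.6 × 38^0.64 ≈ 67.70 kt.
Difference ≈ 102.82 − 67.70 = 35.12 → 35 kt.

35 kt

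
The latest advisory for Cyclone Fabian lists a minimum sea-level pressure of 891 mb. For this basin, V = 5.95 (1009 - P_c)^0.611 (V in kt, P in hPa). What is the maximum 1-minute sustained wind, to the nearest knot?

ΔP = 1009 − 891 = 118 mb.
118^0.611 ≈ 18.447.
V ≈ 5.95 × 18.447 ≈ 109.8 kt.

110 kt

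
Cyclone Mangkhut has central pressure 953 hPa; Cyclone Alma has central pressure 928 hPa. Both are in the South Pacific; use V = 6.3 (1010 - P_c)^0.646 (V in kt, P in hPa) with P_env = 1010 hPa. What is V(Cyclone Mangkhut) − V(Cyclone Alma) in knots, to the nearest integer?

-23 kt

Cyclone Mangkhut: ΔP = 57; V ≈ 6.3 × 57^0.646 ≈ 85.83 kt.
Cyclone Alma: ΔP = 82; V ≈ 6.3 × 82^0.646 ≈ 108.56 kt.
Difference ≈ 85.83 − 108.56 = -22.73 → -23 kt.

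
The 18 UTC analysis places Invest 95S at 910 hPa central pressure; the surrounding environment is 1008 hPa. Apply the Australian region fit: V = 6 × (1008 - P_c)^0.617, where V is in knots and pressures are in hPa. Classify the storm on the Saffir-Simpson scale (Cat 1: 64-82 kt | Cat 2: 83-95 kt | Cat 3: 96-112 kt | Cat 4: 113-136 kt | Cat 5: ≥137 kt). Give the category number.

3

ΔP = 1008 − 910 = 98 hPa.
V ≈ 6 × 98^0.617 = 6 × 16.93 ≈ 102 kt.
102 kt falls in the Category 3 band.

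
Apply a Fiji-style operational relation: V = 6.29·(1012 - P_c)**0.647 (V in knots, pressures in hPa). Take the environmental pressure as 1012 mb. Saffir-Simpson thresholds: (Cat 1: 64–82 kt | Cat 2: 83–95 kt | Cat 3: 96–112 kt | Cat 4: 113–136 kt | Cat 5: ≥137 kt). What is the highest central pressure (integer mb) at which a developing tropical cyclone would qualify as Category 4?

Category 4 begins at V = 113 kt.
Required ΔP = (113/6.29)^(1/0.647) = 17.965^1.546 ≈ 86.86 mb.
P_c ≤ 1012 − 86.86 = 925.14, so the highest integer P_c is 925 mb.

925 mb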